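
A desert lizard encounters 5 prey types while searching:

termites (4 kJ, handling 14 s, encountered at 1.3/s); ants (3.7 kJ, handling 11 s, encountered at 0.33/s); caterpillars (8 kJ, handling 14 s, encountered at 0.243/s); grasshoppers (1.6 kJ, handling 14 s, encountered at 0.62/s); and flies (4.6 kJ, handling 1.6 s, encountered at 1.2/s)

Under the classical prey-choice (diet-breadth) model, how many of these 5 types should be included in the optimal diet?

Rank by E/h (kJ/s): flies 2.87, caterpillars 0.571, ants 0.336, termites 0.286, grasshoppers 0.114. Include each in turn until the next type's E/h falls below the running intake rate.
Rate on top 1: 1.89. caterpillars: 0.571 < 1.89 → exclude; stop.
Optimal diet: flies — 1 of 5 types.

1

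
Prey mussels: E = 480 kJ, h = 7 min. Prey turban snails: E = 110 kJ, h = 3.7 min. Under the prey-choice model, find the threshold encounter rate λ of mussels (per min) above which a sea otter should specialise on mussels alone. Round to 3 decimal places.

0.109 per min

Drop turban snails once their profitability E₂/h₂ falls below the rate achievable on mussels alone: E₂/h₂ = λE₁/(1 + λh₁).
Solve for λ: λE₁h₂ = E₂(1 + λh₁) → λ(E₁h₂ − E₂h₁) = E₂ → λ = E₂/(E₁h₂ − E₂h₁).
λ = 110/(480×3.7 − 110×7) = 110/1006 = 0.1093 per min.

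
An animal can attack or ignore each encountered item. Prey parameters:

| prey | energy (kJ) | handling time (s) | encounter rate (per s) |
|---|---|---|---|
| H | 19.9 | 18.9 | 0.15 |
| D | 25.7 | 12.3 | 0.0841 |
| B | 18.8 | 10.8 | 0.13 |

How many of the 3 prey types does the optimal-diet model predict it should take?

Profitabilities (E/h, kJ/s): D 2.09, B 1.74, H 1.05. Add prey in this order while the next type's profitability exceeds the intake rate on those already taken.
Rate on top 1: 1.062. B: 1.74 > 1.062 → include.
Rate on top 2: 1.339. H: 1.05 < 1.339 → exclude; stop.
Optimal diet: D, B — 2 of 3 types.

2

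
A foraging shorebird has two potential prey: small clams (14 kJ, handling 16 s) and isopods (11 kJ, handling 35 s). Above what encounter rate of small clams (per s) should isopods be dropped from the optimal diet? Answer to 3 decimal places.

0.035 per s

The zero-one rule: include isopods iff E₂/h₂ > λE₁/(1+λh₁). Equality gives the switch point.
λE₁h₂ = E₂ + λE₂h₁ ⇒ λ = E₂/(E₁h₂ − E₂h₁) = 11/(490 − 176) = 0.03503 per s.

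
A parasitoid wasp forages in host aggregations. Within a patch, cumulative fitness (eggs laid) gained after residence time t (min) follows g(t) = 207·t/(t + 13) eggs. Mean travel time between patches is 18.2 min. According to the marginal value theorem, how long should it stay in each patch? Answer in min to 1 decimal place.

By the marginal value theorem, leave when the instantaneous gain rate g'(t) equals the habitat-wide average g(t)/(T + t).
g'(t) = 207·13/(t + 13)². Setting 207·13/(t+13)² = 207t/[(t+13)(18.2+t)] gives 13(18.2+t) = t(t+13), so t² = 13×18.2 = 236.6.
t* = √236.6 = 15.38 min.

15.4 min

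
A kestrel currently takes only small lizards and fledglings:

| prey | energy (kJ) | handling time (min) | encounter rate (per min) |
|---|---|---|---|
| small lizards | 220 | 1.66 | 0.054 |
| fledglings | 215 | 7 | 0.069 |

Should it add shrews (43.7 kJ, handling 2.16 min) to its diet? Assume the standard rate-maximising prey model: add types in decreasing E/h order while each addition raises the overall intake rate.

Yes

Intake rate on the current diet: R = (0.054×220 + 0.069×215) / (1 + 0.054×1.66 + 0.069×7) = 26.71/1.573 = 16.99 kJ/min.
Profitability of shrews: 43.7/2.16 = 20.23 kJ/min.
20.23 > 16.99, so adding shrews raises the average — include it.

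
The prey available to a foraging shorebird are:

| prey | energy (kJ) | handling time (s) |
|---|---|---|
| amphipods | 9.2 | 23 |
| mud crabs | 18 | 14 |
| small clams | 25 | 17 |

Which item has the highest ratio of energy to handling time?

small clams

Profitability E/h (kJ/s): amphipods = 9.2/23 = 0.4, mud crabs = 18/14 = 1.29, small clams = 25/17 = 1.47.
Ranked: small clams > mud crabs > amphipods.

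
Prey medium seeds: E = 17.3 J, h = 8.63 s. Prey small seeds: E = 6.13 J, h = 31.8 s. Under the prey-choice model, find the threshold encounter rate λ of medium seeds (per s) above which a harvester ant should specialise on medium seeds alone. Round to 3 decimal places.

0.012 per s

The zero-one rule: include small seeds iff E₂/h₂ > λE₁/(1+λh₁). Equality gives the switch point.
λE₁h₂ = E₂ + λE₂h₁ ⇒ λ = E₂/(E₁h₂ − E₂h₁) = 6.13/(550.1 − 52.9) = 0.01233 per s.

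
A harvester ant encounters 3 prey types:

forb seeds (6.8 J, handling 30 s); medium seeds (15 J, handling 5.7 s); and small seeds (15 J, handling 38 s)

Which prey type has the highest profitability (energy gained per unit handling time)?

Profitability E/h (J/s): forb seeds = 6.8/30 = 0.227, medium seeds = 15/5.7 = 2.63, small seeds = 15/38 = 0.395.
Ranked: medium seeds > small seeds > forb seeds.

medium seeds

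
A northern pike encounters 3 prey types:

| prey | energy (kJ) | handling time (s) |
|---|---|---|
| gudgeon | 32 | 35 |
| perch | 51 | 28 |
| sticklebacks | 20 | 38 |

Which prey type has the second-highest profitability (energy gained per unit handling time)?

gudgeon

In descending order of E/h:
perch: 51/28 = 1.82 kJ/s
gudgeon: 32/35 = 0.914 kJ/s
sticklebacks: 20/38 = 0.526 kJ/s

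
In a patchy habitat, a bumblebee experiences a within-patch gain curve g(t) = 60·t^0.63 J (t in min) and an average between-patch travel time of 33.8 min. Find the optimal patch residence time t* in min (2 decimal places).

Optimal t* satisfies g'(t*) = g(t*)/(T + t*).
g'(t) = 0.63·60·t^-0.37. Setting 0.63·60·t^-0.37 = 60·t^0.63/(33.8+t) gives 0.63(33.8+t) = t, so 0.37·t = 0.63×33.8.
t* = 0.63×33.8/0.37 = 57.55 min.

57.55 min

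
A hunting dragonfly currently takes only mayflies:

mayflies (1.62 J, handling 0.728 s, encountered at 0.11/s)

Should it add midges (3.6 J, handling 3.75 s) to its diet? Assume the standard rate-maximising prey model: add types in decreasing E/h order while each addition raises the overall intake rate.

Intake rate on the current diet: R = (0.11×1.62) / (1 + 0.11×0.728) = 0.1782/1.08 = 0.165 J/s.
midges: E/h = 3.6/3.75 = 0.96 J/s.
0.96 > 0.165, so adding midges raises the average — include it.

Yes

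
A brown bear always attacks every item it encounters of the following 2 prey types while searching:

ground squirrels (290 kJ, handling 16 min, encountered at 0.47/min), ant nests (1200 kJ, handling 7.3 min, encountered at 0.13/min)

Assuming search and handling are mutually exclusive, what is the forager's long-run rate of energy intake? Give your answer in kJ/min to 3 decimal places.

30.869 kJ/min

R = Σλ_iE_i / (1 + Σλ_ih_i)
Numerator: 0.47×290 + 0.13×1200 = 292.3
Denominator: 1 + 0.47×16 + 0.13×7.3 = 9.469
R = 292.3/9.469 = 30.87 kJ/min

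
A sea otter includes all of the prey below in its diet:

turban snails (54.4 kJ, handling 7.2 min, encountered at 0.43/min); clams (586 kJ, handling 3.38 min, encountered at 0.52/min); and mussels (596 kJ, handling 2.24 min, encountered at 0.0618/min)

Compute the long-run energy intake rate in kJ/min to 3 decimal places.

R = (0.43×54.4 + 0.52×586 + 0.0618×596) / (1 + 0.43×7.2 + 0.52×3.38 + 0.0618×2.24) = 364.9/5.992 = 60.91 kJ/min.

60.905 kJ/min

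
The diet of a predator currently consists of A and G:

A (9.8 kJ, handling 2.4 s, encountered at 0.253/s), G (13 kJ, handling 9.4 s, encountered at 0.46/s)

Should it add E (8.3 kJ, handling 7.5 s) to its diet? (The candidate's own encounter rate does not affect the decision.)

No

Intake rate on the current diet: R = (0.253×9.8 + 0.46×13) / (1 + 0.253×2.4 + 0.46×9.4) = 8.459/5.931 = 1.426 kJ/s.
Profitability of E: 8.3/7.5 = 1.107 kJ/s.
Since 1.107 < R, time spent handling E is better spent searching.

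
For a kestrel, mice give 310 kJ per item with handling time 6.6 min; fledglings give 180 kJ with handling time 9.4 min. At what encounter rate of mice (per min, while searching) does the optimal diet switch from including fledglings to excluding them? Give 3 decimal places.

0.104 per min

Drop fledglings once their profitability E₂/h₂ falls below the rate achievable on mice alone: E₂/h₂ = λE₁/(1 + λh₁).
Solve for λ: λE₁h₂ = E₂(1 + λh₁) → λ(E₁h₂ − E₂h₁) = E₂ → λ = E₂/(E₁h₂ − E₂h₁).
λ = 180/(310×9.4 − 180×6.6) = 180/1726 = 0.1043 per min.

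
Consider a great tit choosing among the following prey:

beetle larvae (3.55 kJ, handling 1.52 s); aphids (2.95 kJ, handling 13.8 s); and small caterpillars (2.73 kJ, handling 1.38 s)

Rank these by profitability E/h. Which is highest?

In descending order of E/h:
beetle larvae: 3.55/1.52 = 2.34 kJ/s
small caterpillars: 2.73/1.38 = 1.98 kJ/s
aphids: 2.95/13.8 = 0.214 kJ/s

beetle larvae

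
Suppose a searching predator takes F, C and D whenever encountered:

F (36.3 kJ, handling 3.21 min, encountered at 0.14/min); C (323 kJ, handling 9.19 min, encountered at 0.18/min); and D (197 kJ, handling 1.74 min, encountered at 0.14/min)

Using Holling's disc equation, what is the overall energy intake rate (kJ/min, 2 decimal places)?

Energy encountered per unit search time: 0.14×36.3 + 0.18×323 + 0.14×197 = 90.8 kJ/min.
Handling time per unit search time: 0.14×3.21 + 0.18×9.19 + 0.14×1.74 = 2.347.
Rate = 90.8/(1 + 2.347) = 27.13 kJ/min.

27.13 kJ/min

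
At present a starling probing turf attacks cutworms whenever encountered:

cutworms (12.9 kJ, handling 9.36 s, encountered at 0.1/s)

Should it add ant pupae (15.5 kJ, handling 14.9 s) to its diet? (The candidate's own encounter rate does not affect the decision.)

Yes

Intake rate on the current diet: R = (0.1×12.9) / (1 + 0.1×9.36) = 1.29/1.936 = 0.6663 kJ/s.
Profitability of ant pupae: 15.5/14.9 = 1.04 kJ/s.
1.04 > 0.6663, so adding ant pupae raises the average — include it.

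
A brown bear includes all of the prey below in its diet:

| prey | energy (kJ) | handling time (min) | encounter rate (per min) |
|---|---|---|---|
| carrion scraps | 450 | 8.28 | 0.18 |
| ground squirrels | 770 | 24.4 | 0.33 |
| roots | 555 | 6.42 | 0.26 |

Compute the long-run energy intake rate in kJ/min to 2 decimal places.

R = Σλ_iE_i / (1 + Σλ_ih_i)
Numerator: 0.18×450 + 0.33×770 + 0.26×555 = 479.4
Denominator: 1 + 0.18×8.28 + 0.33×24.4 + 0.26×6.42 = 12.21
R = 479.4/12.21 = 39.26 kJ/min

39.26 kJ/min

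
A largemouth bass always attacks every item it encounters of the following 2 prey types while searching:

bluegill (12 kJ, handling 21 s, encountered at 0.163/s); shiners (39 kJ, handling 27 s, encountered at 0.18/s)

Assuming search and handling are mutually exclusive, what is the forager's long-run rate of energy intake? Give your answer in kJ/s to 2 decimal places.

0.97 kJ/s

Energy encountered per unit search time: 0.163×12 + 0.18×39 = 8.976 kJ/s.
Handling time per unit search time: 0.163×21 + 0.18×27 = 8.283.
Rate = 8.976/(1 + 8.283) = 0.9669 kJ/s.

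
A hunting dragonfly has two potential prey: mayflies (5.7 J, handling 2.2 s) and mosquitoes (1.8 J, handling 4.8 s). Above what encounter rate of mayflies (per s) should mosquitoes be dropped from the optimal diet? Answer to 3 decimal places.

0.077 per s

The zero-one rule: include mosquitoes iff E₂/h₂ > λE₁/(1+λh₁). Equality gives the switch point.
λE₁h₂ = E₂ + λE₂h₁ ⇒ λ = E₂/(E₁h₂ − E₂h₁) = 1.8/(27.36 − 3.96) = 0.07692 per s.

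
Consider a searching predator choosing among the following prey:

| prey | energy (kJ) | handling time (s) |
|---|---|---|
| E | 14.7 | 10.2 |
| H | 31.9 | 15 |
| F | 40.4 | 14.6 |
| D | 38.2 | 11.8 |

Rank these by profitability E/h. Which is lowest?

E

In descending order of E/h:
D: 38.2/11.8 = 3.24 kJ/s
F: 40.4/14.6 = 2.77 kJ/s
H: 31.9/15 = 2.13 kJ/s
E: 14.7/10.2 = 1.44 kJ/s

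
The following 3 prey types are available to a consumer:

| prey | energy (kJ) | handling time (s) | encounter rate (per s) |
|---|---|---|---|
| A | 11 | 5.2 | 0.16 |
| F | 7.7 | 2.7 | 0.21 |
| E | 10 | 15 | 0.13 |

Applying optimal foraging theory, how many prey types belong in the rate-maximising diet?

2

Profitabilities (E/h, kJ/s): F 2.85, A 2.12, E 0.667. Add prey in this order while the next type's profitability exceeds the intake rate on those already taken.
Rate on top 1: 1.032. A: 2.12 > 1.032 → include.
Rate on top 2: 1.408. E: 0.667 < 1.408 → exclude; stop.
Optimal diet: F, A — 2 of 3 types.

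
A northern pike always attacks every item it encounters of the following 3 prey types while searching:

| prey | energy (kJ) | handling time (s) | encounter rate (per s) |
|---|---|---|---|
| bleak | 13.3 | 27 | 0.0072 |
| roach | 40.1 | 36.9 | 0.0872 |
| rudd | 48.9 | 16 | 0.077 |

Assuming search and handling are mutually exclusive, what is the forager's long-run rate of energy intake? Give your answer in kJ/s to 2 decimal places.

R = Σλ_iE_i / (1 + Σλ_ih_i)
Numerator: 0.0072×13.3 + 0.0872×40.1 + 0.077×48.9 = 7.358
Denominator: 1 + 0.0072×27 + 0.0872×36.9 + 0.077×16 = 5.644
R = 7.358/5.644 = 1.304 kJ/s

1.30 kJ/s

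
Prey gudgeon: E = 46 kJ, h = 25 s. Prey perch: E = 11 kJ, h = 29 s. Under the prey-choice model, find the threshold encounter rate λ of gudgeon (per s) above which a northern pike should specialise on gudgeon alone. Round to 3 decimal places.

0.010 per s

The zero-one rule: include perch iff E₂/h₂ > λE₁/(1+λh₁). Equality gives the switch point.
λE₁h₂ = E₂ + λE₂h₁ ⇒ λ = E₂/(E₁h₂ − E₂h₁) = 11/(1334 − 275) = 0.01039 per s.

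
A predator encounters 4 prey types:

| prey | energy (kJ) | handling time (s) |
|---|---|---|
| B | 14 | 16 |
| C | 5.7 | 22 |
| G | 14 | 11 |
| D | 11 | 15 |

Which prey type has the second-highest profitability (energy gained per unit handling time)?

B

Profitability E/h (kJ/s): B = 14/16 = 0.875, C = 5.7/22 = 0.259, G = 14/11 = 1.27, D = 11/15 = 0.733.
Ranked: G > B > D > C.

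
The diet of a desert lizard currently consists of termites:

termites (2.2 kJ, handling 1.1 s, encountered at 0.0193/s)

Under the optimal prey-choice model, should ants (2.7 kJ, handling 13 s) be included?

Intake rate on the current diet: R = (0.0193×2.2) / (1 + 0.0193×1.1) = 0.04246/1.021 = 0.04158 kJ/s.
ants: E/h = 2.7/13 = 0.2077 kJ/s.
0.2077 > 0.04158, so adding ants raises the average — include it.

Yes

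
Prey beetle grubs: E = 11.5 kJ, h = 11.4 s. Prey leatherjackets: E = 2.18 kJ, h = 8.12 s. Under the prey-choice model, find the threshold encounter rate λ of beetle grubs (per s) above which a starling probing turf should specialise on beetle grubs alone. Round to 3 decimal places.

0.032 per s

Drop leatherjackets once their profitability E₂/h₂ falls below the rate achievable on beetle grubs alone: E₂/h₂ = λE₁/(1 + λh₁).
Solve for λ: λE₁h₂ = E₂(1 + λh₁) → λ(E₁h₂ − E₂h₁) = E₂ → λ = E₂/(E₁h₂ − E₂h₁).
λ = 2.18/(11.5×8.12 − 2.18×11.4) = 2.18/68.53 = 0.03181 per s.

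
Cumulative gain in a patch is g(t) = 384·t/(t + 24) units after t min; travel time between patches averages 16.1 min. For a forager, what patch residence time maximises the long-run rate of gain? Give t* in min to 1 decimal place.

By the marginal value theorem, leave when the instantaneous gain rate g'(t) equals the habitat-wide average g(t)/(T + t).
g'(t) = 384·24/(t + 24)². Setting 384·24/(t+24)² = 384t/[(t+24)(16.1+t)] gives 24(16.1+t) = t(t+24), so t² = 24×16.1 = 386.4.
t* = √386.4 = 19.66 min.

19.7 min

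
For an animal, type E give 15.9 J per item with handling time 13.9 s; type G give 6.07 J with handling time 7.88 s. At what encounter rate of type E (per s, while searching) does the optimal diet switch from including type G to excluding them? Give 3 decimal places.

The zero-one rule: include type G iff E₂/h₂ > λE₁/(1+λh₁). Equality gives the switch point.
λE₁h₂ = E₂ + λE₂h₁ ⇒ λ = E₂/(E₁h₂ − E₂h₁) = 6.07/(125.3 − 84.37) = 0.1483 per s.

0.148 per s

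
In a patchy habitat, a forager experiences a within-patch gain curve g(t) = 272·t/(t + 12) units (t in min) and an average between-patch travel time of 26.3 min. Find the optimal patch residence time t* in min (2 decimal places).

Optimal t* satisfies g'(t*) = g(t*)/(T + t*).
g'(t) = 272·12/(t + 12)². Setting 272·12/(t+12)² = 272t/[(t+12)(26.3+t)] gives 12(26.3+t) = t(t+12), so t² = 12×26.3 = 315.6.
t* = √315.6 = 17.77 min.

17.77 min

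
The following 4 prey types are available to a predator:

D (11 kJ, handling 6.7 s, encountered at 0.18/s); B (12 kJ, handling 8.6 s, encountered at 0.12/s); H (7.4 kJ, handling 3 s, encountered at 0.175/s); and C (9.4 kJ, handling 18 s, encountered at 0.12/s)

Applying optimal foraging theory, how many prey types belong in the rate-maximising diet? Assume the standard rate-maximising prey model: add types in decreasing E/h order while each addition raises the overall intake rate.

3

Rank by E/h (kJ/s): H 2.47, D 1.64, B 1.4, C 0.522. Include each in turn until the next type's E/h falls below the running intake rate.
Rate on top 1: 0.8492. D: 1.64 > 0.8492 → include.
Rate on top 2: 1.199. B: 1.4 > 1.199 → include.
Rate on top 3: 1.253. C: 0.522 < 1.253 → exclude; stop.
Optimal diet: H, D, B — 3 of 4 types.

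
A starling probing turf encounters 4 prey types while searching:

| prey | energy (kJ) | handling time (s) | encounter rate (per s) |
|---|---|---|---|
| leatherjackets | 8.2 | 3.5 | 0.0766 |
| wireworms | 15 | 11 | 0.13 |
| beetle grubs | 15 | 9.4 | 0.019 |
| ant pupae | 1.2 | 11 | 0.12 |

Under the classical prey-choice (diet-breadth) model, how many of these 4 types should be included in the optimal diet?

3

Profitabilities (E/h, kJ/s): leatherjackets 2.34, beetle grubs 1.6, wireworms 1.36, ant pupae 0.109. Add prey in this order while the next type's profitability exceeds the intake rate on those already taken.
Rate on top 1: 0.4953. beetle grubs: 1.6 > 0.4953 → include.
Rate on top 2: 0.6312. wireworms: 1.36 > 0.6312 → include.
Rate on top 3: 0.9953. ant pupae: 0.109 < 0.9953 → exclude; stop.
Optimal diet: leatherjackets, beetle grubs, wireworms — 3 of 4 types.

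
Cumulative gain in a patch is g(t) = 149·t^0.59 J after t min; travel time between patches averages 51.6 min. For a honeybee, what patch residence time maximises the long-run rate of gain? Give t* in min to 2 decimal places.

74.25 min

Optimal t* satisfies g'(t*) = g(t*)/(T + t*).
g'(t) = 0.59·149·t^-0.41. Setting 0.59·149·t^-0.41 = 149·t^0.59/(51.6+t) gives 0.59(51.6+t) = t, so 0.41·t = 0.59×51.6.
t* = 0.59×51.6/0.41 = 74.25 min.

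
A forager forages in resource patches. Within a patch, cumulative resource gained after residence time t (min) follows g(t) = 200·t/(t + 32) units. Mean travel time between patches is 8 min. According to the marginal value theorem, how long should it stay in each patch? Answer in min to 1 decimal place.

16.0 min

By the marginal value theorem, leave when the instantaneous gain rate g'(t) equals the habitat-wide average g(t)/(T + t).
g'(t) = 200·32/(t + 32)². Setting 200·32/(t+32)² = 200t/[(t+32)(8+t)] gives 32(8+t) = t(t+32), so t² = 32×8 = 256.
t* = √256 = 16 min.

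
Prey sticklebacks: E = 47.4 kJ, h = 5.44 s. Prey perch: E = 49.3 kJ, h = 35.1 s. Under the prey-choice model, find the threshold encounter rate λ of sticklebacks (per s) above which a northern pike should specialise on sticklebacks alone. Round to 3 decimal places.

0.035 per s

The zero-one rule: include perch iff E₂/h₂ > λE₁/(1+λh₁). Equality gives the switch point.
λE₁h₂ = E₂ + λE₂h₁ ⇒ λ = E₂/(E₁h₂ − E₂h₁) = 49.3/(1664 − 268.2) = 0.03533 per s.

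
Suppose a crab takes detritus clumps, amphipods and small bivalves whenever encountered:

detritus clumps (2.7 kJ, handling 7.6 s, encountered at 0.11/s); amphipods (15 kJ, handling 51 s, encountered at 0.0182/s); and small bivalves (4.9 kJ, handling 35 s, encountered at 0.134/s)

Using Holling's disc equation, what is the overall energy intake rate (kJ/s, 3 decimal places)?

R = Σλ_iE_i / (1 + Σλ_ih_i)
Numerator: 0.11×2.7 + 0.0182×15 + 0.134×4.9 = 1.227
Denominator: 1 + 0.11×7.6 + 0.0182×51 + 0.134×35 = 7.454
R = 1.227/7.454 = 0.1646 kJ/s

0.165 kJ/s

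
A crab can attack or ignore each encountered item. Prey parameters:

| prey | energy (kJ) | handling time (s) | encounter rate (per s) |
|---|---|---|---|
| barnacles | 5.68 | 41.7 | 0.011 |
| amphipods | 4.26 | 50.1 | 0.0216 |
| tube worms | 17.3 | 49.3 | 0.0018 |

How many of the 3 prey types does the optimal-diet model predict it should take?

Profitabilities (E/h, kJ/s): tube worms 0.351, barnacles 0.136, amphipods 0.085. Add prey in this order while the next type's profitability exceeds the intake rate on those already taken.
Rate on top 1: 0.0286. barnacles: 0.136 > 0.0286 → include.
Rate on top 2: 0.0605. amphipods: 0.085 > 0.0605 → include.
Optimal diet: tube worms, barnacles, amphipods — 3 of 3 types.

3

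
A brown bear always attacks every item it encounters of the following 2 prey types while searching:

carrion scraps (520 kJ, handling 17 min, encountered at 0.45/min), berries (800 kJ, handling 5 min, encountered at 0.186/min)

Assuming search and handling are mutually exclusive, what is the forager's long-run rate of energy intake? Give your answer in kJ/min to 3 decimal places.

39.958 kJ/min

R = Σλ_iE_i / (1 + Σλ_ih_i)
Numerator: 0.45×520 + 0.186×800 = 382.8
Denominator: 1 + 0.45×17 + 0.186×5 = 9.58
R = 382.8/9.58 = 39.96 kJ/min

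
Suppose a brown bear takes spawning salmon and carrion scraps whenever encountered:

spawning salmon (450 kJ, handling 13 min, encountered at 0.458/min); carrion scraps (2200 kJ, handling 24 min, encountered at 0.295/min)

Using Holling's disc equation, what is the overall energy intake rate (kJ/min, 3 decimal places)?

60.931 kJ/min

R = Σλ_iE_i / (1 + Σλ_ih_i)
Numerator: 0.458×450 + 0.295×2200 = 855.1
Denominator: 1 + 0.458×13 + 0.295×24 = 14.03
R = 855.1/14.03 = 60.93 kJ/min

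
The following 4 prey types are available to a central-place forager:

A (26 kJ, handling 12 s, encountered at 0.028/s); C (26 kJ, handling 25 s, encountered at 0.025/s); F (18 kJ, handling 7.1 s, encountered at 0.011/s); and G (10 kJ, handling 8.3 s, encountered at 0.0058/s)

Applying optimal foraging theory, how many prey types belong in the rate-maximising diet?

Profitabilities (E/h, kJ/s): F 2.54, A 2.17, G 1.2, C 1.04. Add prey in this order while the next type's profitability exceeds the intake rate on those already taken.
Rate on top 1: 0.1837. A: 2.17 > 0.1837 → include.
Rate on top 2: 0.6548. G: 1.2 > 0.6548 → include.
Rate on top 3: 0.6729. C: 1.04 > 0.6729 → include.
Optimal diet: F, A, G, C — 4 of 4 types.

4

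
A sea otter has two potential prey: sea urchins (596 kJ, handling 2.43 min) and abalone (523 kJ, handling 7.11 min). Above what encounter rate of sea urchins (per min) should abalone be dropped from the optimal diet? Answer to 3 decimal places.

0.176 per min

At the threshold, the rate on sea urchins alone equals the profitability of abalone: λ·596/(1 + λ·2.43) = 523/7.11 = 73.56.
Rearranging, λ(596 − 73.56×2.43) = 73.56, so λ = 73.56/417.3 = 0.1763 per min.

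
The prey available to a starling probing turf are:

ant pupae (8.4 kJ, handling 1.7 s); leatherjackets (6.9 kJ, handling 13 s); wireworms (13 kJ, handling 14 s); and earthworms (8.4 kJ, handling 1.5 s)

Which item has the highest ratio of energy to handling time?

earthworms

In descending order of E/h:
earthworms: 8.4/1.5 = 5.6 kJ/s
ant pupae: 8.4/1.7 = 4.94 kJ/s
wireworms: 13/14 = 0.929 kJ/s
leatherjackets: 6.9/13 = 0.531 kJ/s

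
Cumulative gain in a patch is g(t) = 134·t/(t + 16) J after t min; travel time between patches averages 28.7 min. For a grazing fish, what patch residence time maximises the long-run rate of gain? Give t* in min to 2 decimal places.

Maximise g(t)/(T+t): set derivative to zero → g'(t)(T+t) = g(t).
g'(t) = 134·16/(t + 16)². Setting 134·16/(t+16)² = 134t/[(t+16)(28.7+t)] gives 16(28.7+t) = t(t+16), so t² = 16×28.7 = 459.2.
t* = √459.2 = 21.43 min.

21.43 min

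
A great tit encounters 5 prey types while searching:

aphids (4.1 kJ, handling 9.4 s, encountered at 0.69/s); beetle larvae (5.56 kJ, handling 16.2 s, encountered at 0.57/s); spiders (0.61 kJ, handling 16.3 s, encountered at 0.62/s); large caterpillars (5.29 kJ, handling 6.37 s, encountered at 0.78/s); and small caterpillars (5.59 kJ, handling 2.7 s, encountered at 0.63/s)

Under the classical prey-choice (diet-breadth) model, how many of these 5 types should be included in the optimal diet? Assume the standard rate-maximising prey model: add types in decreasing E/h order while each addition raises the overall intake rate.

Rank by E/h (kJ/s): small caterpillars 2.07, large caterpillars 0.83, aphids 0.436, beetle larvae 0.343, spiders 0.0374. Include each in turn until the next type's E/h falls below the running intake rate.
Rate on top 1: 1.304. large caterpillars: 0.83 < 1.304 → exclude; stop.
Optimal diet: small caterpillars — 1 of 5 types.

1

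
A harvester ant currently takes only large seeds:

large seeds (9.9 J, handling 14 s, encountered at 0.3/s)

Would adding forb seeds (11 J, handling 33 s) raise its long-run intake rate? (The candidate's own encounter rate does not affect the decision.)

No

Intake rate on the current diet: R = (0.3×9.9) / (1 + 0.3×14) = 2.97/5.2 = 0.5712 J/s.
Profitability of forb seeds: 11/33 = 0.3333 J/s.
Since 0.3333 < R, time spent handling forb seeds is better spent searching.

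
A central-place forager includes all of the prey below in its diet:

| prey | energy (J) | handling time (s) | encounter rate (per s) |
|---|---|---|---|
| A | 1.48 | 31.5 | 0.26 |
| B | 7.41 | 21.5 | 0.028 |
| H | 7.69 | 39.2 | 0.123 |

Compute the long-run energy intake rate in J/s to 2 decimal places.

Energy encountered per unit search time: 0.26×1.48 + 0.028×7.41 + 0.123×7.69 = 1.538 J/s.
Handling time per unit search time: 0.26×31.5 + 0.028×21.5 + 0.123×39.2 = 13.61.
Rate = 1.538/(1 + 13.61) = 0.1053 J/s.

0.11 J/s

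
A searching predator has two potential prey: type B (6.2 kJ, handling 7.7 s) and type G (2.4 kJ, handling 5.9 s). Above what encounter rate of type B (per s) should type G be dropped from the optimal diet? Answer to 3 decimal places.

0.133 per s

At the threshold, the rate on type B alone equals the profitability of type G: λ·6.2/(1 + λ·7.7) = 2.4/5.9 = 0.4068.
Rearranging, λ(6.2 − 0.4068×7.7) = 0.4068, so λ = 0.4068/3.068 = 0.1326 per s.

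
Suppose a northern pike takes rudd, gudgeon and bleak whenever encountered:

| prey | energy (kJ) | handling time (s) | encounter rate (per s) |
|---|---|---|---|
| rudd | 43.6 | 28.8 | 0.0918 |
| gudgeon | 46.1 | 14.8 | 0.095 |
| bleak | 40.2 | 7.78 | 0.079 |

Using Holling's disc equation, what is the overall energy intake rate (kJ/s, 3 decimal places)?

2.040 kJ/s

Energy encountered per unit search time: 0.0918×43.6 + 0.095×46.1 + 0.079×40.2 = 11.56 kJ/s.
Handling time per unit search time: 0.0918×28.8 + 0.095×14.8 + 0.079×7.78 = 4.664.
Rate = 11.56/(1 + 4.664) = 2.04 kJ/s.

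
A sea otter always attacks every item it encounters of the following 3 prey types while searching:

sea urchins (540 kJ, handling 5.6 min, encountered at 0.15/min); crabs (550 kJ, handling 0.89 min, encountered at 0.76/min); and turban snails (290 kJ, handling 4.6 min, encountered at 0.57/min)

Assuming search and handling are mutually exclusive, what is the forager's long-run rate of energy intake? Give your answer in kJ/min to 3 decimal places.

129.281 kJ/min

Energy encountered per unit search time: 0.15×540 + 0.76×550 + 0.57×290 = 664.3 kJ/min.
Handling time per unit search time: 0.15×5.6 + 0.76×0.89 + 0.57×4.6 = 4.138.
Rate = 664.3/(1 + 4.138) = 129.3 kJ/min.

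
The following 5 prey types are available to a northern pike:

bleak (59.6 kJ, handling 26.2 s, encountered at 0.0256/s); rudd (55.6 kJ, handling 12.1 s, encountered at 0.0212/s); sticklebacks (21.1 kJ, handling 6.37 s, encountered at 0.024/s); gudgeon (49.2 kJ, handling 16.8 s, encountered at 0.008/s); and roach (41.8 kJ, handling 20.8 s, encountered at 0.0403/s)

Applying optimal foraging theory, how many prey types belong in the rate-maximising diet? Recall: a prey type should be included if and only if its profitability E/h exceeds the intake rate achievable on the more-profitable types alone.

5

Profitabilities (E/h, kJ/s): rudd 4.6, sticklebacks 3.31, gudgeon 2.93, bleak 2.27, roach 2.01. Add prey in this order while the next type's profitability exceeds the intake rate on those already taken.
Rate on top 1: 0.9381. sticklebacks: 3.31 > 0.9381 → include.
Rate on top 2: 1.196. gudgeon: 2.93 > 1.196 → include.
Rate on top 3: 1.346. bleak: 2.27 > 1.346 → include.
Rate on top 4: 1.628. roach: 2.01 > 1.628 → include.
Optimal diet: rudd, sticklebacks, gudgeon, bleak, roach — 5 of 5 types.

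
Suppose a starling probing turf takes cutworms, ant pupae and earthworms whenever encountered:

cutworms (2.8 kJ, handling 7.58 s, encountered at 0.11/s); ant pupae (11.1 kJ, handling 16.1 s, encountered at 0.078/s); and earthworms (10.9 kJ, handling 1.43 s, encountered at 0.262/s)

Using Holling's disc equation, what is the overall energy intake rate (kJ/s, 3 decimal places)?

1.163 kJ/s

Energy encountered per unit search time: 0.11×2.8 + 0.078×11.1 + 0.262×10.9 = 4.03 kJ/s.
Handling time per unit search time: 0.11×7.58 + 0.078×16.1 + 0.262×1.43 = 2.464.
Rate = 4.03/(1 + 2.464) = 1.163 kJ/s.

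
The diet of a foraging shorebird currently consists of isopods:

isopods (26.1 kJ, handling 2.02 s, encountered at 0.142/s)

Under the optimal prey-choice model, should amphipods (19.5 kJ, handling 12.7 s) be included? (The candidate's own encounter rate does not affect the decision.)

No

On isopods alone, R = ΣλE/(1+Σλh) = 3.706/1.287 = 2.88 kJ/s.
amphipods: E/h = 19.5/12.7 = 1.535 kJ/s.
Since 1.535 < R, time spent handling amphipods is better spent searching.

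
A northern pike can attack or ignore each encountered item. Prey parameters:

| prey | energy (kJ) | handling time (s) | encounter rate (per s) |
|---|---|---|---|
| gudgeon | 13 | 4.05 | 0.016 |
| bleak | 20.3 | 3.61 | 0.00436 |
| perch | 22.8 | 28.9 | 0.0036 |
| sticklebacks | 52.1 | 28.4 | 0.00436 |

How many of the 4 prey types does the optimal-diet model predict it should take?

4

Rank by E/h (kJ/s): bleak 5.62, gudgeon 3.21, sticklebacks 1.83, perch 0.789. Include each in turn until the next type's E/h falls below the running intake rate.
Rate on top 1: 0.08714. gudgeon: 3.21 > 0.08714 → include.
Rate on top 2: 0.2744. sticklebacks: 1.83 > 0.2744 → include.
Rate on top 3: 0.4348. perch: 0.789 > 0.4348 → include.
Optimal diet: bleak, gudgeon, sticklebacks, perch — 4 of 4 types.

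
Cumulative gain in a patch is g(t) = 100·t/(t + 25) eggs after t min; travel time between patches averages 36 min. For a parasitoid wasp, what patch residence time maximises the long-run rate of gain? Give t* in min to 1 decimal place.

30.0 min

Optimal t* satisfies g'(t*) = g(t*)/(T + t*).
g'(t) = 100·25/(t + 25)². Setting 100·25/(t+25)² = 100t/[(t+25)(36+t)] gives 25(36+t) = t(t+25), so t² = 25×36 = 900.
t* = √900 = 30 min.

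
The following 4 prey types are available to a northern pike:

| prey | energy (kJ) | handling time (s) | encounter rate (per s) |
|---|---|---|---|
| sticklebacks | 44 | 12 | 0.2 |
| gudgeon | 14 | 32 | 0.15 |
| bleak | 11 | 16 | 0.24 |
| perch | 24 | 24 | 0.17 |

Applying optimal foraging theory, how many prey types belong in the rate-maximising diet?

Profitabilities (E/h, kJ/s): sticklebacks 3.67, perch 1, bleak 0.688, gudgeon 0.438. Add prey in this order while the next type's profitability exceeds the intake rate on those already taken.
Rate on top 1: 2.588. perch: 1 < 2.588 → exclude; stop.
Optimal diet: sticklebacks — 1 of 4 types.

1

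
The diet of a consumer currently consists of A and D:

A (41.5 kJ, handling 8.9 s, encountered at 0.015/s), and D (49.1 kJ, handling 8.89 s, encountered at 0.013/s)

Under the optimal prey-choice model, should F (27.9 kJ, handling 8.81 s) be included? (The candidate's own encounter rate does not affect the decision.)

Yes

Current rate: (0.015×41.5 + 0.013×49.1)/(1 + 0.015×8.9 + 0.013×8.89) = 1.009 kJ/s.
Profitability of F: 27.9/8.81 = 3.167 kJ/s.
3.167 > 1.009, so adding F raises the average — include it.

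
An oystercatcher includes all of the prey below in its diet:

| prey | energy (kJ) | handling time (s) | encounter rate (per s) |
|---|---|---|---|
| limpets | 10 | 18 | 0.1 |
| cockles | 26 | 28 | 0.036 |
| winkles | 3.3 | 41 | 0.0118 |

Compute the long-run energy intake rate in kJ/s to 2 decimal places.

R = Σλ_iE_i / (1 + Σλ_ih_i)
Numerator: 0.1×10 + 0.036×26 + 0.0118×3.3 = 1.975
Denominator: 1 + 0.1×18 + 0.036×28 + 0.0118×41 = 4.292
R = 1.975/4.292 = 0.4602 kJ/s

0.46 kJ/s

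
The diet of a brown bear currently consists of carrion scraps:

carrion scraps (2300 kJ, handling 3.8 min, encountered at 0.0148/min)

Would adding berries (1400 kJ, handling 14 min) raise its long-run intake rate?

Intake rate on the current diet: R = (0.0148×2300) / (1 + 0.0148×3.8) = 34.04/1.056 = 32.23 kJ/min.
Profitability of berries: 1400/14 = 100 kJ/min.
100 > 32.23, so adding berries raises the average — include it.

Yes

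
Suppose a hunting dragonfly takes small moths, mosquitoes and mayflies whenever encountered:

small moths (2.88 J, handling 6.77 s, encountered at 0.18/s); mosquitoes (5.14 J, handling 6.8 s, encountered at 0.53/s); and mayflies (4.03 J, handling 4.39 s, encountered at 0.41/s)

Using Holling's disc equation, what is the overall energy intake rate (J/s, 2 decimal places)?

0.64 J/s

Energy encountered per unit search time: 0.18×2.88 + 0.53×5.14 + 0.41×4.03 = 4.895 J/s.
Handling time per unit search time: 0.18×6.77 + 0.53×6.8 + 0.41×4.39 = 6.622.
Rate = 4.895/(1 + 6.622) = 0.6422 J/s.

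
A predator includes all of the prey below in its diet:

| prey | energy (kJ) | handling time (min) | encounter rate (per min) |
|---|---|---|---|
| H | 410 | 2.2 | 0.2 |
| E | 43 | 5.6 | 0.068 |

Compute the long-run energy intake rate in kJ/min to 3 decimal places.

R = (0.2×410 + 0.068×43) / (1 + 0.2×2.2 + 0.068×5.6) = 84.92/1.821 = 46.64 kJ/min.

46.641 kJ/min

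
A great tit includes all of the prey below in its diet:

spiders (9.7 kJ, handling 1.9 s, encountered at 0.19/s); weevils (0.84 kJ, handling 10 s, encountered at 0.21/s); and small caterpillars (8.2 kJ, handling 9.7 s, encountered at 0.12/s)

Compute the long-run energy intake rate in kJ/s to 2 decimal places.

R = Σλ_iE_i / (1 + Σλ_ih_i)
Numerator: 0.19×9.7 + 0.21×0.84 + 0.12×8.2 = 3.003
Denominator: 1 + 0.19×1.9 + 0.21×10 + 0.12×9.7 = 4.625
R = 3.003/4.625 = 0.6494 kJ/s

0.65 kJ/s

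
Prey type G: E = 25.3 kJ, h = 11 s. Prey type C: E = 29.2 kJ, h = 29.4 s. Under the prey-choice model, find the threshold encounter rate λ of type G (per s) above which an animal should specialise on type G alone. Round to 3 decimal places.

The zero-one rule: include type C iff E₂/h₂ > λE₁/(1+λh₁). Equality gives the switch point.
λE₁h₂ = E₂ + λE₂h₁ ⇒ λ = E₂/(E₁h₂ − E₂h₁) = 29.2/(743.8 − 321.2) = 0.06909 per s.

0.069 per s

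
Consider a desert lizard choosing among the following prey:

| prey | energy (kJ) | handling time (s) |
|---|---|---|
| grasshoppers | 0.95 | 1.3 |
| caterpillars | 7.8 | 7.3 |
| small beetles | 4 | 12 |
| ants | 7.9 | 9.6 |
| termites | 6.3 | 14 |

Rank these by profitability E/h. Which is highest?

caterpillars

In descending order of E/h:
caterpillars: 7.8/7.3 = 1.07 kJ/s
ants: 7.9/9.6 = 0.823 kJ/s
grasshoppers: 0.95/1.3 = 0.731 kJ/s
termites: 6.3/14 = 0.45 kJ/s
small beetles: 4/12 = 0.333 kJ/s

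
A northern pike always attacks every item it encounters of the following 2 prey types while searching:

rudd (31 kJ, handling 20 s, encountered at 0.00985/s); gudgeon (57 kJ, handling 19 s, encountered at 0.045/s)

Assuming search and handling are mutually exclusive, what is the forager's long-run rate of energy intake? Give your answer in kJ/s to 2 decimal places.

Energy encountered per unit search time: 0.00985×31 + 0.045×57 = 2.87 kJ/s.
Handling time per unit search time: 0.00985×20 + 0.045×19 = 1.052.
Rate = 2.87/(1 + 1.052) = 1.399 kJ/s.

1.40 kJ/s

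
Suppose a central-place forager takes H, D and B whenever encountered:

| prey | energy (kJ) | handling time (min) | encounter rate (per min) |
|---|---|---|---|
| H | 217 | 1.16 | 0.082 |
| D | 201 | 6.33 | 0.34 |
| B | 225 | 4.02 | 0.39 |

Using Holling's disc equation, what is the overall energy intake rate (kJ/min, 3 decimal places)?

36.112 kJ/min

R = (0.082×217 + 0.34×201 + 0.39×225) / (1 + 0.082×1.16 + 0.34×6.33 + 0.39×4.02) = 173.9/4.815 = 36.11 kJ/min.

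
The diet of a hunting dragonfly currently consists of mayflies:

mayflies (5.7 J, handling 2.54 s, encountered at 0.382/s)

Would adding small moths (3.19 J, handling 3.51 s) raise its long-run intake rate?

No

On mayflies alone, R = ΣλE/(1+Σλh) = 2.177/1.97 = 1.105 J/s.
Profitability of small moths: 3.19/3.51 = 0.9088 J/s.
0.9088 < 1.105, so adding small moths would lower the average — exclude it.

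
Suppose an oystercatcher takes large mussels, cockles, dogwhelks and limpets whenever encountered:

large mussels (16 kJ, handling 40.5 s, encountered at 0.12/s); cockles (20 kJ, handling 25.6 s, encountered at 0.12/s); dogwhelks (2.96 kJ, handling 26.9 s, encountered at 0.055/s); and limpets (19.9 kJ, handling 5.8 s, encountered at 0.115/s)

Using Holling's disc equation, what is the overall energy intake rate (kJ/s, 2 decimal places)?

0.61 kJ/s

Energy encountered per unit search time: 0.12×16 + 0.12×20 + 0.055×2.96 + 0.115×19.9 = 6.771 kJ/s.
Handling time per unit search time: 0.12×40.5 + 0.12×25.6 + 0.055×26.9 + 0.115×5.8 = 10.08.
Rate = 6.771/(1 + 10.08) = 0.6112 kJ/s.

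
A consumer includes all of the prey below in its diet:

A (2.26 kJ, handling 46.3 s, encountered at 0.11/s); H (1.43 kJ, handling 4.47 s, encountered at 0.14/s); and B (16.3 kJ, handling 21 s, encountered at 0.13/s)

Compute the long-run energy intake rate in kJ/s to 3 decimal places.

R = (0.11×2.26 + 0.14×1.43 + 0.13×16.3) / (1 + 0.11×46.3 + 0.14×4.47 + 0.13×21) = 2.568/9.449 = 0.2718 kJ/s.

0.272 kJ/s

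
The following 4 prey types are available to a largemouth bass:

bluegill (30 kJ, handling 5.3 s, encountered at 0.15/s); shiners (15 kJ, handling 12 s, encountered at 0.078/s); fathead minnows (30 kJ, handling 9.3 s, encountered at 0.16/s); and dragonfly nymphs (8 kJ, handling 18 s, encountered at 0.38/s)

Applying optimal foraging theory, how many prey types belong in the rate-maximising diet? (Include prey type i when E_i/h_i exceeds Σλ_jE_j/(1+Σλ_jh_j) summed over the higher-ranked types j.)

2

Rank by E/h (kJ/s): bluegill 5.66, fathead minnows 3.23, shiners 1.25, dragonfly nymphs 0.444. Include each in turn until the next type's E/h falls below the running intake rate.
Rate on top 1: 2.507. fathead minnows: 3.23 > 2.507 → include.
Rate on top 2: 2.833. shiners: 1.25 < 2.833 → exclude; stop.
Optimal diet: bluegill, fathead minnows — 2 of 4 types.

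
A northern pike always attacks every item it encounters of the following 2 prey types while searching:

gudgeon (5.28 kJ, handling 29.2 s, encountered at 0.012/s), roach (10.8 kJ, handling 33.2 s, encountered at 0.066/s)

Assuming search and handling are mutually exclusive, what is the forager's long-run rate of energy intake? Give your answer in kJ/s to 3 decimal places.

Energy encountered per unit search time: 0.012×5.28 + 0.066×10.8 = 0.7762 kJ/s.
Handling time per unit search time: 0.012×29.2 + 0.066×33.2 = 2.542.
Rate = 0.7762/(1 + 2.542) = 0.2192 kJ/s.

0.219 kJ/s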